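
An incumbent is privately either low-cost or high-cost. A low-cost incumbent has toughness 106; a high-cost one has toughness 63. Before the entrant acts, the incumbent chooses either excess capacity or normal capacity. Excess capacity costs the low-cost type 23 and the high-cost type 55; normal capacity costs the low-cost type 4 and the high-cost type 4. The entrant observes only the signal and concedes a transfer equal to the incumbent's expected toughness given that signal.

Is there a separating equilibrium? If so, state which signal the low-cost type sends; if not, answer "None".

excess capacity

Try low-cost → excess capacity, high-cost → normal capacity:
  Under separation the entrant infers type exactly: excess capacity → low-cost (pays 106), normal capacity → high-cost (pays 63).
  Low-cost: excess capacity gives 106 − 23 = 83; normal capacity gives 63 − 4 = 59. No deviation. ✓
  High-cost: normal capacity gives 63 − 4 = 59; excess capacity gives 106 − 55 = 51. No deviation. ✓
Both hold — the low-cost type sends excess capacity.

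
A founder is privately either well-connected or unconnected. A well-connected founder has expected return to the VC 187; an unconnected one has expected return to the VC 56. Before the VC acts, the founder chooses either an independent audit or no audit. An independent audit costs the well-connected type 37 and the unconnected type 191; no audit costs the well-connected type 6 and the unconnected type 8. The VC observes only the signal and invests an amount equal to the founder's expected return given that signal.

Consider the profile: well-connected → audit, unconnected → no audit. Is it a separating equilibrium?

Yes

If types separate, audit earns payment 187 and no audit earns 56.
Well-connected: audit gives 187 − 37 = 150; no audit gives 56 − 6 = 50. No deviation. ✓
Unconnected: no audit gives 56 − 8 = 48; audit gives 187 − 191 = -4. No deviation. ✓
Neither type gains from mimicking the other.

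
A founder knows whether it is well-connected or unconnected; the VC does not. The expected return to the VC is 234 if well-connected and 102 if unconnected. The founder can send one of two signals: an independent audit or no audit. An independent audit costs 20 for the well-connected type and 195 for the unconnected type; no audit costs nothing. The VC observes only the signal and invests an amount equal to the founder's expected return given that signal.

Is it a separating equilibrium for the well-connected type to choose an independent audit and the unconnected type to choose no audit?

Under separation the VC infers type exactly: audit → well-connected (pays 234), no audit → unconnected (pays 102).
Well-connected: audit gives 234 − 20 = 214; no audit gives 102 − 0 = 102. No deviation. ✓
Unconnected: no audit gives 102 − 0 = 102; audit gives 234 − 195 = 39. No deviation. ✓
Neither type gains from mimicking the other.

Yes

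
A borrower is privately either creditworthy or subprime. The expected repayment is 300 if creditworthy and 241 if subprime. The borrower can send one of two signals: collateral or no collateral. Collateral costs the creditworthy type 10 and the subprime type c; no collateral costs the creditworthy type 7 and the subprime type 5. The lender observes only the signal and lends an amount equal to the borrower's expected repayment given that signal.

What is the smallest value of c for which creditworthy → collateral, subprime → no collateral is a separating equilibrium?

64

Under separation: collateral → creditworthy (pays 300); no collateral → subprime (pays 241).
Creditworthy: 300 − 10 = 290 ≥ 241 − 7 = 234. Holds regardless of c. ✓
Subprime: 241 − 5 ≥ 300 − c, so c ≥ 300 − 236 = 64.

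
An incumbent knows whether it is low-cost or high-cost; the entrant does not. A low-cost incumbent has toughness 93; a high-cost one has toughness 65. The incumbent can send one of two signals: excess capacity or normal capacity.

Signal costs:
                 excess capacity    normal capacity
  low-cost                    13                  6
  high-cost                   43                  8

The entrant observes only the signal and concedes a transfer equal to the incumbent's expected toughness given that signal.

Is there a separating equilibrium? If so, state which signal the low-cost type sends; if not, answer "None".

excess capacity

Try low-cost → excess capacity, high-cost → normal capacity:
  If types separate, excess capacity earns payment 93 and normal capacity earns 65.
  Low-cost: excess capacity gives 93 − 13 = 80; normal capacity gives 65 − 6 = 59. No deviation. ✓
  High-cost: normal capacity gives 65 − 8 = 57; excess capacity gives 93 − 43 = 50. No deviation. ✓
Both hold — the low-cost type sends excess capacity.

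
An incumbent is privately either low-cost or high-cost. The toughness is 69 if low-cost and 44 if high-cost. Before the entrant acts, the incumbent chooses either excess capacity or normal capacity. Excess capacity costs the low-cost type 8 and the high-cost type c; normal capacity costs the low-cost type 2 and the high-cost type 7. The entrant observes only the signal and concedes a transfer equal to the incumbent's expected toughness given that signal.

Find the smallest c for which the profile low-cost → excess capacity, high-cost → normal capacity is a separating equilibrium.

32

Under separation: excess capacity → low-cost (pays 69); normal capacity → high-cost (pays 44).
Low-cost: 69 − 8 = 61 ≥ 44 − 2 = 42. Holds regardless of c. ✓
High-cost: 44 − 7 ≥ 69 − c, so c ≥ 69 − 37 = 32.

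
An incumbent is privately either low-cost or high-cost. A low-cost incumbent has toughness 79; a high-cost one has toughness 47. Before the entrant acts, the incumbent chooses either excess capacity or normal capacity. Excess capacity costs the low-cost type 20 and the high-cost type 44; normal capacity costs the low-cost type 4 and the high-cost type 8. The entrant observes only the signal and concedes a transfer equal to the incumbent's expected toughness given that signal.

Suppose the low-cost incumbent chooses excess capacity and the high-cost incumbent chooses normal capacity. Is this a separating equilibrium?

If types separate, excess capacity earns payment 79 and normal capacity earns 47.
Low-cost: excess capacity gives 79 − 20 = 59; normal capacity gives 47 − 4 = 43. No deviation. ✓
High-cost: normal capacity gives 47 − 8 = 39; excess capacity gives 79 − 44 = 35. No deviation. ✓
Neither type gains from mimicking the other.

Yes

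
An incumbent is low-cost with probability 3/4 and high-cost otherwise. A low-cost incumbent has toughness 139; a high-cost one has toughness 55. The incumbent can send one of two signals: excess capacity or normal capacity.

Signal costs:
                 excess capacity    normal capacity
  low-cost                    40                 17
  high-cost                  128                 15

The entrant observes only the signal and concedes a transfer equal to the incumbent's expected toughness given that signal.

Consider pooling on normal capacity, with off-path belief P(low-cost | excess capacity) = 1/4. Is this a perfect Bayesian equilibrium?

On the equilibrium path (normal capacity) the entrant holds the prior 3/4 and pays 3/4·139 + 1/4·55 = 118. Off-path (excess capacity) belief 1/4 gives 1/4·139 + 3/4·55 = 76.
Low-cost: normal capacity gives 118 − 17 = 101; excess capacity gives 76 − 40 = 36. Stays. ✓
High-cost: normal capacity gives 118 − 15 = 103; excess capacity gives 76 − 128 = -52. Stays. ✓
Beliefs are Bayes-consistent on-path and both types best-respond.

Yes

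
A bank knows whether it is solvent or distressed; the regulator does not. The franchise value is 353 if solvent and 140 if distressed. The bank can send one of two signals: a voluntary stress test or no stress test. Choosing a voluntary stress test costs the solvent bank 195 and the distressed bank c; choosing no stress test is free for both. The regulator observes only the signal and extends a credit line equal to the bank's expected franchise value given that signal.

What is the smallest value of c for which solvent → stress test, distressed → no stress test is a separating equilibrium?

Under separation: stress test → solvent (pays 353); no stress test → distressed (pays 140).
Solvent: 353 − 195 = 158 ≥ 140 − 0 = 140. Holds regardless of c. ✓
Distressed: 140 − 0 ≥ 353 − c, so c ≥ 353 − 140 = 213.

213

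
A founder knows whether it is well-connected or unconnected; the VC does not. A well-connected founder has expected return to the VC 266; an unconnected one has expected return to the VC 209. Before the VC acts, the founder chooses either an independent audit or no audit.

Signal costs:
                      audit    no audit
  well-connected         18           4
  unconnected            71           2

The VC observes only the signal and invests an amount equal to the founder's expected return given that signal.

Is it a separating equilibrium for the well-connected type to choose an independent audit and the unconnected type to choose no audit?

Yes

Under separation the VC infers type exactly: audit → well-connected (pays 266), no audit → unconnected (pays 209).
Well-connected: audit gives 266 − 18 = 248; no audit gives 209 − 4 = 205. No deviation. ✓
Unconnected: no audit gives 209 − 2 = 207; audit gives 266 − 71 = 195. No deviation. ✓
Both incentive constraints hold.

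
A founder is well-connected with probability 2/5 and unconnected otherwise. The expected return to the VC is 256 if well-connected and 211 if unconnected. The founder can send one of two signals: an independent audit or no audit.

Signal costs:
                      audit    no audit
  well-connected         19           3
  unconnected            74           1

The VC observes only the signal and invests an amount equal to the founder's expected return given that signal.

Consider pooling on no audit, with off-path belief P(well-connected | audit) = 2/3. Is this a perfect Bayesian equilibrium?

Yes

At the pooled signal (no audit) the VC holds the prior 2/5 and pays 2/5·256 + 3/5·211 = 229. Off-path (audit) belief 2/3 gives 2/3·256 + 1/3·211 = 241.
Well-connected: no audit gives 229 − 3 = 226; audit gives 241 − 19 = 222. Stays. ✓
Unconnected: no audit gives 229 − 1 = 228; audit gives 241 − 74 = 167. Stays. ✓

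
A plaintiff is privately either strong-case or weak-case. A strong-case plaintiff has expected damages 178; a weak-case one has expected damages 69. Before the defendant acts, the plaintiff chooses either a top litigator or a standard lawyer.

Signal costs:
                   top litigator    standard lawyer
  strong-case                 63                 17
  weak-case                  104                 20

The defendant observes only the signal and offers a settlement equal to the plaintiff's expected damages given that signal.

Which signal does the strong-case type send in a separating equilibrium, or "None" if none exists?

Try strong-case → top litigator, weak-case → standard lawyer:
  If types separate, top litigator earns payment 178 and standard lawyer earns 69.
  Strong-case: top litigator gives 178 − 63 = 115; standard lawyer gives 69 − 17 = 52. No deviation. ✓
  Weak-case: standard lawyer gives 69 − 20 = 49; top litigator gives 178 − 104 = 74. Would deviate. ✗
Try strong-case → standard lawyer, weak-case → top litigator:
  If types separate, standard lawyer earns payment 178 and top litigator earns 69.
  Strong-case: standard lawyer gives 178 − 17 = 161; top litigator gives 69 − 63 = 6. No deviation. ✓
  Weak-case: top litigator gives 69 − 104 = -35; standard lawyer gives 178 − 20 = 158. Would deviate. ✗
Neither assignment is incentive-compatible.

None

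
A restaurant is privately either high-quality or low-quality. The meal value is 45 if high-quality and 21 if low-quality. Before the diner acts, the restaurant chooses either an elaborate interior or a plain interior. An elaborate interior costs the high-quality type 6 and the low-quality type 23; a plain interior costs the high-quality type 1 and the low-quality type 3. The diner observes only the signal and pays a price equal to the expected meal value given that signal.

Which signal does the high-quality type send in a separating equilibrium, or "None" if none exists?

Try high-quality → elaborate interior, low-quality → plain interior:
  Under separation the diner infers type exactly: elaborate interior → high-quality (pays 45), plain interior → low-quality (pays 21).
  High-quality: elaborate interior gives 45 − 6 = 39; plain interior gives 21 − 1 = 20. No deviation. ✓
  Low-quality: plain interior gives 21 − 3 = 18; elaborate interior gives 45 − 23 = 22. Would deviate. ✗
Try high-quality → plain interior, low-quality → elaborate interior:
  Under separation the diner infers type exactly: plain interior → high-quality (pays 45), elaborate interior → low-quality (pays 21).
  High-quality: plain interior gives 45 − 1 = 44; elaborate interior gives 21 − 6 = 15. No deviation. ✓
  Low-quality: elaborate interior gives 21 − 23 = -2; plain interior gives 45 − 3 = 42. Would deviate. ✗
Neither assignment is incentive-compatible.

None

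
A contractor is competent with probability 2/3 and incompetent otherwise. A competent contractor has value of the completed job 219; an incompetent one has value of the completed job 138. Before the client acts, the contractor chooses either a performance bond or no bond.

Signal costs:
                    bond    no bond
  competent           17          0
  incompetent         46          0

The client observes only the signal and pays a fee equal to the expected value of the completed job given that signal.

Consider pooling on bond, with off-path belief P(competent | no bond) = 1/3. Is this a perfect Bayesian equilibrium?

On the equilibrium path (bond) the client holds the prior 2/3 and pays 2/3·219 + 1/3·138 = 192. Off-path (no bond) belief 1/3 gives 1/3·219 + 2/3·138 = 165.
Competent: bond gives 192 − 17 = 175; no bond gives 165 − 0 = 165. Stays. ✓
Incompetent: bond gives 192 − 46 = 146; no bond gives 165 − 0 = 165. Deviates. ✗

No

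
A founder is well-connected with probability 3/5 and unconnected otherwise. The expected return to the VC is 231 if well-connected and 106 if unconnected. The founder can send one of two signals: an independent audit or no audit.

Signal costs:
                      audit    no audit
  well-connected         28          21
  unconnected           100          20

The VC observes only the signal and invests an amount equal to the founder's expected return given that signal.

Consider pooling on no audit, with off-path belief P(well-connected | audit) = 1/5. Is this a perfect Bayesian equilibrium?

At the pooled signal (no audit) the VC holds the prior 3/5 and pays 3/5·231 + 2/5·106 = 181. Off-path (audit) belief 1/5 gives 1/5·231 + 4/5·106 = 131.
Well-connected: no audit gives 181 − 21 = 160; audit gives 131 − 28 = 103. Stays. ✓
Unconnected: no audit gives 181 − 20 = 161; audit gives 131 − 100 = 31. Stays. ✓

Yes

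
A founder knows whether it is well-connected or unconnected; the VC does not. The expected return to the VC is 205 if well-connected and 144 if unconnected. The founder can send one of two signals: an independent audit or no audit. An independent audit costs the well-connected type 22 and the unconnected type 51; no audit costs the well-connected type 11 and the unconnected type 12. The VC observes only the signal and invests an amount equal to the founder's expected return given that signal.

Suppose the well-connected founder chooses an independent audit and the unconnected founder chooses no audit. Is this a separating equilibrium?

If types separate, audit earns payment 205 and no audit earns 144.
Well-connected: audit gives 205 − 22 = 183; no audit gives 144 − 11 = 133. No deviation. ✓
Unconnected: no audit gives 144 − 12 = 132; audit gives 205 − 51 = 154. Would deviate. ✗

No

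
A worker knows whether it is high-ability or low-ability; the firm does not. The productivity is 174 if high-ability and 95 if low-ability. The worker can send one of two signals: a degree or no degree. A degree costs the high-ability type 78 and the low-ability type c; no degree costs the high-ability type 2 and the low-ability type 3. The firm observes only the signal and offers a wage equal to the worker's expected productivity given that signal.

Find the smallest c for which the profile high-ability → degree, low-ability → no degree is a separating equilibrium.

82

Under separation: degree → high-ability (pays 174); no degree → low-ability (pays 95).
High-ability: 174 − 78 = 96 ≥ 95 − 2 = 93. Holds regardless of c. ✓
Low-ability: 95 − 3 ≥ 174 − c, so c ≥ 174 − 92 = 82.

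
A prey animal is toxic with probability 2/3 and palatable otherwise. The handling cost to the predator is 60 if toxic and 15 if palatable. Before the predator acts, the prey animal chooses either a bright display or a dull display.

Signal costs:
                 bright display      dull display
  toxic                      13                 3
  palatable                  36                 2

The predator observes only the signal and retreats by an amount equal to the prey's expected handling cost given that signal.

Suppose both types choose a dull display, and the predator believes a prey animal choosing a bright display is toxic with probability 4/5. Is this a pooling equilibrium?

Yes

On the equilibrium path (dull display) the predator holds the prior 2/3 and pays 2/3·60 + 1/3·15 = 45. Off-path (bright display) belief 4/5 gives 4/5·60 + 1/5·15 = 51.
Toxic: dull display gives 45 − 3 = 42; bright display gives 51 − 13 = 38. Stays. ✓
Palatable: dull display gives 45 − 2 = 43; bright display gives 51 − 36 = 15. Stays. ✓
Beliefs are Bayes-consistent on-path and both types best-respond.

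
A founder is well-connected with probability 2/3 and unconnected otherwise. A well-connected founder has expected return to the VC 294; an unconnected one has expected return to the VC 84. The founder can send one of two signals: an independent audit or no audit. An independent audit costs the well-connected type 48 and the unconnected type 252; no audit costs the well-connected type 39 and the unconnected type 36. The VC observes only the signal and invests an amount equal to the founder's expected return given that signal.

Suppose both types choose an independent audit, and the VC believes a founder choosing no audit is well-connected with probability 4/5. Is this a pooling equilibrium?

No

At the pooled signal (audit) the VC holds the prior 2/3 and pays 2/3·294 + 1/3·84 = 224. Off-path (no audit) belief 4/5 gives 4/5·294 + 1/5·84 = 252.
Well-connected: audit gives 224 − 48 = 176; no audit gives 252 − 39 = 213. Deviates. ✗
Unconnected: audit gives 224 − 252 = -28; no audit gives 252 − 36 = 216. Deviates. ✗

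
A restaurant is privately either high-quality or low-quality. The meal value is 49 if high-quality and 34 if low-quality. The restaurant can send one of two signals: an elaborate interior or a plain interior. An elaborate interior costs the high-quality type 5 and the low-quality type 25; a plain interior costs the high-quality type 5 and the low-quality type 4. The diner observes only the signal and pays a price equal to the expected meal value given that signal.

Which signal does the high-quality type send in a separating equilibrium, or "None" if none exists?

elaborate interior

Try high-quality → elaborate interior, low-quality → plain interior:
  If types separate, elaborate interior earns payment 49 and plain interior earns 34.
  High-quality: elaborate interior gives 49 − 5 = 44; plain interior gives 34 − 5 = 29. No deviation. ✓
  Low-quality: plain interior gives 34 − 4 = 30; elaborate interior gives 49 − 25 = 24. No deviation. ✓
Both hold — the high-quality type sends elaborate interior.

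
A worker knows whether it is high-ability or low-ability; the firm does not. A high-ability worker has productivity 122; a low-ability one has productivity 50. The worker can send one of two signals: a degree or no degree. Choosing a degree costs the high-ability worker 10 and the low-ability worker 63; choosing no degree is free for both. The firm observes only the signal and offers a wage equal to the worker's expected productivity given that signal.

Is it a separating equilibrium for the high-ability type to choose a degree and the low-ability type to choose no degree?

No

If types separate, degree earns payment 122 and no degree earns 50.
High-ability: degree gives 122 − 10 = 112; no degree gives 50 − 0 = 50. No deviation. ✓
Low-ability: no degree gives 50 − 0 = 50; degree gives 122 − 63 = 59. Would deviate. ✗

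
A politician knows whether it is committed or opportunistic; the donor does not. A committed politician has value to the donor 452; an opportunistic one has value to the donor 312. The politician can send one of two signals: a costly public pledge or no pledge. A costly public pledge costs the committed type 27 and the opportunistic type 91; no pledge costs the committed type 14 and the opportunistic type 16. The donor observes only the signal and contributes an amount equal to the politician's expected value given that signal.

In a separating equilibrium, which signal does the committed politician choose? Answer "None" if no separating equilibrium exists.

None

Try committed → pledge, opportunistic → no pledge:
  Under separation the donor infers type exactly: pledge → committed (pays 452), no pledge → opportunistic (pays 312).
  Committed: pledge gives 452 − 27 = 425; no pledge gives 312 − 14 = 298. No deviation. ✓
  Opportunistic: no pledge gives 312 − 16 = 296; pledge gives 452 − 91 = 361. Would deviate. ✗
Try committed → no pledge, opportunistic → pledge:
  Under separation the donor infers type exactly: no pledge → committed (pays 452), pledge → opportunistic (pays 312).
  Committed: no pledge gives 452 − 14 = 438; pledge gives 312 − 27 = 285. No deviation. ✓
  Opportunistic: pledge gives 312 − 91 = 221; no pledge gives 452 − 16 = 436. Would deviate. ✗
Neither assignment is incentive-compatible.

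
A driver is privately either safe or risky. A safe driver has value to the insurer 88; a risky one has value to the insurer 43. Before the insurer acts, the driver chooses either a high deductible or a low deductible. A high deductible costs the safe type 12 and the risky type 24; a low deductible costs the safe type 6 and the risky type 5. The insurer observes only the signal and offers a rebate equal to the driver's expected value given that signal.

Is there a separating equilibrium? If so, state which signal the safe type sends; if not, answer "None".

Try safe → high deductible, risky → low deductible:
  If types separate, high deductible earns payment 88 and low deductible earns 43.
  Safe: high deductible gives 88 − 12 = 76; low deductible gives 43 − 6 = 37. No deviation. ✓
  Risky: low deductible gives 43 − 5 = 38; high deductible gives 88 − 24 = 64. Would deviate. ✗
Try safe → low deductible, risky → high deductible:
  If types separate, low deductible earns payment 88 and high deductible earns 43.
  Safe: low deductible gives 88 − 6 = 82; high deductible gives 43 − 12 = 31. No deviation. ✓
  Risky: high deductible gives 43 − 24 = 19; low deductible gives 88 − 5 = 83. Would deviate. ✗
Neither assignment is incentive-compatible.

None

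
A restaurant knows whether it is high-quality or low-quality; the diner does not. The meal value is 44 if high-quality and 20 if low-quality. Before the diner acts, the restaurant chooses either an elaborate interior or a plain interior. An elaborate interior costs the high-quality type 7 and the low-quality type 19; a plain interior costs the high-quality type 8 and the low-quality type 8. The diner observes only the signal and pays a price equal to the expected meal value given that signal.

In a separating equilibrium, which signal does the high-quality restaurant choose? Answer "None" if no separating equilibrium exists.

None

Try high-quality → elaborate interior, low-quality → plain interior:
  If types separate, elaborate interior earns payment 44 and plain interior earns 20.
  High-quality: elaborate interior gives 44 − 7 = 37; plain interior gives 20 − 8 = 12. No deviation. ✓
  Low-quality: plain interior gives 20 − 8 = 12; elaborate interior gives 44 − 19 = 25. Would deviate. ✗
Try high-quality → plain interior, low-quality → elaborate interior:
  If types separate, plain interior earns payment 44 and elaborate interior earns 20.
  High-quality: plain interior gives 44 − 8 = 36; elaborate interior gives 20 − 7 = 13. No deviation. ✓
  Low-quality: elaborate interior gives 20 − 19 = 1; plain interior gives 44 − 8 = 36. Would deviate. ✗
Neither assignment is incentive-compatible.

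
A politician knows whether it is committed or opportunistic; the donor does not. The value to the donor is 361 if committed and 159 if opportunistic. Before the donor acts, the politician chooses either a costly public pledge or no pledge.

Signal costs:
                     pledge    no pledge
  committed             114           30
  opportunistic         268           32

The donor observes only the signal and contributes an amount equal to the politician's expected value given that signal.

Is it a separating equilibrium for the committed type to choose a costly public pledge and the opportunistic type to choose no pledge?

Yes

If types separate, pledge earns payment 361 and no pledge earns 159.
Committed: pledge gives 361 − 114 = 247; no pledge gives 159 − 30 = 129. No deviation. ✓
Opportunistic: no pledge gives 159 − 32 = 127; pledge gives 361 − 268 = 93. No deviation. ✓
Both incentive constraints hold.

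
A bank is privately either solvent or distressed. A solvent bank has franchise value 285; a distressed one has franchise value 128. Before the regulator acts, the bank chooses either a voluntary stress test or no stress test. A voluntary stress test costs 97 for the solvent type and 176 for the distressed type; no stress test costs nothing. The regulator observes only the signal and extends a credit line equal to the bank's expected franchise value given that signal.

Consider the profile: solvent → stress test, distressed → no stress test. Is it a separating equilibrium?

Yes

If types separate, stress test earns payment 285 and no stress test earns 128.
Solvent: stress test gives 285 − 97 = 188; no stress test gives 128 − 0 = 128. No deviation. ✓
Distressed: no stress test gives 128 − 0 = 128; stress test gives 285 − 176 = 109. No deviation. ✓
Both incentive constraints hold.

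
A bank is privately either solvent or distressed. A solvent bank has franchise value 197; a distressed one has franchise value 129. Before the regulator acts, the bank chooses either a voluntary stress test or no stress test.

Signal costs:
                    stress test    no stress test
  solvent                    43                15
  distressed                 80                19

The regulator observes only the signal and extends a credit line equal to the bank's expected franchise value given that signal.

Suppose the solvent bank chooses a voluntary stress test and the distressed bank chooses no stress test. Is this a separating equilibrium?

Under separation the regulator infers type exactly: stress test → solvent (pays 197), no stress test → distressed (pays 129).
Solvent: stress test gives 197 − 43 = 154; no stress test gives 129 − 15 = 114. No deviation. ✓
Distressed: no stress test gives 129 − 19 = 110; stress test gives 197 − 80 = 117. Would deviate. ✗

No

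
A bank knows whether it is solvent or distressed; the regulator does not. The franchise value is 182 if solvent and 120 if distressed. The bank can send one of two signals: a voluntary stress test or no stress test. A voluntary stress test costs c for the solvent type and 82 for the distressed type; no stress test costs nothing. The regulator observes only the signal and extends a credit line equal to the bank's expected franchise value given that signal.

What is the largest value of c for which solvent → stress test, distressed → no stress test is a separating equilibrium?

Under separation: stress test → solvent (pays 182); no stress test → distressed (pays 120).
Distressed: 120 − 0 = 120 ≥ 182 − 82 = 100. Holds regardless of c. ✓
Solvent: 182 − c ≥ 120 − 0, so c ≤ 182 − 120 = 62.

62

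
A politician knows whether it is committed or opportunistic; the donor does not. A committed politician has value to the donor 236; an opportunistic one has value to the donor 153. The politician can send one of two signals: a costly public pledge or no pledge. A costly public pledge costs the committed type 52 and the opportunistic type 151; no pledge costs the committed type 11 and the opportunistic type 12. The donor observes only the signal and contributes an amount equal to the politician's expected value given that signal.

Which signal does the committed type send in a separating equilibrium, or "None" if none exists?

pledge

Try committed → pledge, opportunistic → no pledge:
  If types separate, pledge earns payment 236 and no pledge earns 153.
  Committed: pledge gives 236 − 52 = 184; no pledge gives 153 − 11 = 142. No deviation. ✓
  Opportunistic: no pledge gives 153 − 12 = 141; pledge gives 236 − 151 = 85. No deviation. ✓
Both hold — the committed type sends pledge.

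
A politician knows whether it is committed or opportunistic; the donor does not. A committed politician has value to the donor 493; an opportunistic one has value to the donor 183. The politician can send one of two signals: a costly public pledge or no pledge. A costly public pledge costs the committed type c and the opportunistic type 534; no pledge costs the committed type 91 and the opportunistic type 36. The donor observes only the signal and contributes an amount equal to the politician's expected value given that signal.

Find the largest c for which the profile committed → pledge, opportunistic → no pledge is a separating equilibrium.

401

Under separation: pledge → committed (pays 493); no pledge → opportunistic (pays 183).
Opportunistic: 183 − 36 = 147 ≥ 493 − 534 = -41. Holds regardless of c. ✓
Committed: 493 − c ≥ 183 − 91, so c ≤ 493 − 92 = 401.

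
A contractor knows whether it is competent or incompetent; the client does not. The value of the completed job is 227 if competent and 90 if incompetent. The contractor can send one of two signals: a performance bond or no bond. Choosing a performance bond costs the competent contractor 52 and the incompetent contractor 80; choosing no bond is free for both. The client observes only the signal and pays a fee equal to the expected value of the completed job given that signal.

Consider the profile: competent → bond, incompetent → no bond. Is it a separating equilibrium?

No

If types separate, bond earns payment 227 and no bond earns 90.
Competent: bond gives 227 − 52 = 175; no bond gives 90 − 0 = 90. No deviation. ✓
Incompetent: no bond gives 90 − 0 = 90; bond gives 227 − 80 = 147. Would deviate. ✗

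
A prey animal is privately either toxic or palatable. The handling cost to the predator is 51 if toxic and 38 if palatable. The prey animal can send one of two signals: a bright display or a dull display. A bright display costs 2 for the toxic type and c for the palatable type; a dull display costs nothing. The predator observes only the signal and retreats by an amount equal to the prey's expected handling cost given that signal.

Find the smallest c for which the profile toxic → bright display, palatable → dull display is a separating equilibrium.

13

Under separation: bright display → toxic (pays 51); dull display → palatable (pays 38).
Toxic: 51 − 2 = 49 ≥ 38 − 0 = 38. Holds regardless of c. ✓
Palatable: 38 − 0 ≥ 51 − c, so c ≥ 51 − 38 = 13.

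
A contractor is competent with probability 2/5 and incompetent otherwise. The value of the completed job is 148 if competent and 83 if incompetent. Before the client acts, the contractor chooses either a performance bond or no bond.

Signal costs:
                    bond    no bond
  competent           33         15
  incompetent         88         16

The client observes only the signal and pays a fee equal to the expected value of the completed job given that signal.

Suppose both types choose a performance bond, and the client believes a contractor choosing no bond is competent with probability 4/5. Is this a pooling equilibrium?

No

On the equilibrium path (bond) the client holds the prior 2/5 and pays 2/5·148 + 3/5·83 = 109. Off-path (no bond) belief 4/5 gives 4/5·148 + 1/5·83 = 135.
Competent: bond gives 109 − 33 = 76; no bond gives 135 − 15 = 120. Deviates. ✗
Incompetent: bond gives 109 − 88 = 21; no bond gives 135 − 16 = 119. Deviates. ✗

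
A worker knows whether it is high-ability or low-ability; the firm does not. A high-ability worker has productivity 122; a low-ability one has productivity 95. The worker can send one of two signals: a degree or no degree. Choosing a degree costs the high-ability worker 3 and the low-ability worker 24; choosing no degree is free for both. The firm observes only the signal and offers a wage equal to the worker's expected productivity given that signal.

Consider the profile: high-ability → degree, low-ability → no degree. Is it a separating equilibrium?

Under separation the firm infers type exactly: degree → high-ability (pays 122), no degree → low-ability (pays 95).
High-ability: degree gives 122 − 3 = 119; no degree gives 95 − 0 = 95. No deviation. ✓
Low-ability: no degree gives 95 − 0 = 95; degree gives 122 − 24 = 98. Would deviate. ✗

No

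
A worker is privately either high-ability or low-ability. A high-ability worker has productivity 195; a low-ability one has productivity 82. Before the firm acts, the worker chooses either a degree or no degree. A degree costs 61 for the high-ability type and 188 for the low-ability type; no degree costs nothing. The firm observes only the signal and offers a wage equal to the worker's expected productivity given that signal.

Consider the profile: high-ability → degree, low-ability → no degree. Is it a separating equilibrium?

Under separation the firm infers type exactly: degree → high-ability (pays 195), no degree → low-ability (pays 82).
High-ability: degree gives 195 − 61 = 134; no degree gives 82 − 0 = 82. No deviation. ✓
Low-ability: no degree gives 82 − 0 = 82; degree gives 195 − 188 = 7. No deviation. ✓
Neither type gains from mimicking the other.

Yes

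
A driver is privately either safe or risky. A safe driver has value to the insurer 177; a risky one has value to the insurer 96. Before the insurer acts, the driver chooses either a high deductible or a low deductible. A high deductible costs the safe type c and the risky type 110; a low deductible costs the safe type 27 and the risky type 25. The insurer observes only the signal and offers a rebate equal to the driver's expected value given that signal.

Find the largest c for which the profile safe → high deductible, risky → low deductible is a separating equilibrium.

Under separation: high deductible → safe (pays 177); low deductible → risky (pays 96).
Risky: 96 − 25 = 71 ≥ 177 − 110 = 67. Holds regardless of c. ✓
Safe: 177 − c ≥ 96 − 27, so c ≤ 177 − 69 = 108.

108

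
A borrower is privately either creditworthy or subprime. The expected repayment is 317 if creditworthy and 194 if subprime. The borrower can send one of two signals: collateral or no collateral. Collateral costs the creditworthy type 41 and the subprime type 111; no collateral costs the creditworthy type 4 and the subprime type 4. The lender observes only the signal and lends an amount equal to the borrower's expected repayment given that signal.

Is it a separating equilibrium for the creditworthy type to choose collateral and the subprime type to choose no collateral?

Under separation the lender infers type exactly: collateral → creditworthy (pays 317), no collateral → subprime (pays 194).
Creditworthy: collateral gives 317 − 41 = 276; no collateral gives 194 − 4 = 190. No deviation. ✓
Subprime: no collateral gives 194 − 4 = 190; collateral gives 317 − 111 = 206. Would deviate. ✗

No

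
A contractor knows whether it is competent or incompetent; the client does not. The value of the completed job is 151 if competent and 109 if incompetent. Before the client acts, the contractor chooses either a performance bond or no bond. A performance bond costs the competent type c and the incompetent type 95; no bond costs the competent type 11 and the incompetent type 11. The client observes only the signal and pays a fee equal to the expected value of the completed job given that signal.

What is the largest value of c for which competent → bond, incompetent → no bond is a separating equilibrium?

53

Under separation: bond → competent (pays 151); no bond → incompetent (pays 109).
Incompetent: 109 − 11 = 98 ≥ 151 − 95 = 56. Holds regardless of c. ✓
Competent: 151 − c ≥ 109 − 11, so c ≤ 151 − 98 = 53.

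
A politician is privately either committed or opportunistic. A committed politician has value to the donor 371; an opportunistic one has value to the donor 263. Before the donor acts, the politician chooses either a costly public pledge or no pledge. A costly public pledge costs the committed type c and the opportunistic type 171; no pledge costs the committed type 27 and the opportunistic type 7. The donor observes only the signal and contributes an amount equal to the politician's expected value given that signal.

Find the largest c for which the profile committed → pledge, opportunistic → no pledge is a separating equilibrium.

135

Under separation: pledge → committed (pays 371); no pledge → opportunistic (pays 263).
Opportunistic: 263 − 7 = 256 ≥ 371 − 171 = 200. Holds regardless of c. ✓
Committed: 371 − c ≥ 263 − 27, so c ≤ 371 − 236 = 135.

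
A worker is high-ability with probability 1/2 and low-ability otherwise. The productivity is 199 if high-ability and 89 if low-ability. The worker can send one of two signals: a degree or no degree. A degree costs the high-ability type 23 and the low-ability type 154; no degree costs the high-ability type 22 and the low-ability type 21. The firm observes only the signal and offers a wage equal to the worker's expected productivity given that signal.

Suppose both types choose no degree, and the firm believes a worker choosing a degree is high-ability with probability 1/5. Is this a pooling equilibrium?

Yes

At the pooled signal (no degree) the firm holds the prior 1/2 and pays 1/2·199 + 1/2·89 = 144. Off-path (degree) belief 1/5 gives 1/5·199 + 4/5·89 = 111.
High-ability: no degree gives 144 − 22 = 122; degree gives 111 − 23 = 88. Stays. ✓
Low-ability: no degree gives 144 − 21 = 123; degree gives 111 − 154 = -43. Stays. ✓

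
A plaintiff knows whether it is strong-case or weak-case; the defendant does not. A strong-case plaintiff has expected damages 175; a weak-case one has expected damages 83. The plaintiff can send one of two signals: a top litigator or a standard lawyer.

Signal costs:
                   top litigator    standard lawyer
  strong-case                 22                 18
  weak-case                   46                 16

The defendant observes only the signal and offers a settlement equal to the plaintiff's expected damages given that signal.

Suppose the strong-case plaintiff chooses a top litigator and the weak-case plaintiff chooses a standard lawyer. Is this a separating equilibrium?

Under separation the defendant infers type exactly: top litigator → strong-case (pays 175), standard lawyer → weak-case (pays 83).
Strong-case: top litigator gives 175 − 22 = 153; standard lawyer gives 83 − 18 = 65. No deviation. ✓
Weak-case: standard lawyer gives 83 − 16 = 67; top litigator gives 175 − 46 = 129. Would deviate. ✗

No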